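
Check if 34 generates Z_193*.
ord_193(34) divides 192. For each prime q|192: 34^{96}≡192, 34^{64}≡108, none ≡ 1. So 34 has order 192 and is a primitive root mod 193.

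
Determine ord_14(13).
Powers of 13 mod 14: 13^1≡13, 13^2≡1. So the order of 13 is 2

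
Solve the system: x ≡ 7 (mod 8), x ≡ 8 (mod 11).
M = 8 × 11 = 88. M₁ = 11, y₁ ≡ 3 (mod 8). M₂ = 8, y₂ ≡ 7 (mod 11). x = 7×11×3 + 8×8×7 ≡ 63 (mod 88)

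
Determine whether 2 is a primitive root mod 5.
ord_5(2) divides 4. For each prime q|4: 2^{2}≡4, none ≡ 1. So 2 has order 4 and is a primitive root mod 5.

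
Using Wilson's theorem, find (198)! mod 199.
By Wilson's theorem, (198)! ≡ -1 ≡ 198 mod 199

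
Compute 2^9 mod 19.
By repeated squaring (mod 19): 2^{1}≡2, 2^{2}≡4, 2^{4}≡16, 2^{8}≡9. Then 2^{9} = 2^{8+1} ≡ 9 × 2 ≡ 18 (mod 19)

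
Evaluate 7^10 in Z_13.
By repeated squaring (mod 13): 7^{1}≡7, 7^{2}≡10, 7^{4}≡9, 7^{8}≡3. Then 7^{10} = 7^{8+2} ≡ 3 × 10 ≡ 4 (mod 13)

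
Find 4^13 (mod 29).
By repeated squaring (mod 29): 4^{1}≡4, 4^{2}≡16, 4^{4}≡24, 4^{8}≡25. Then 4^{13} = 4^{8+4+1} ≡ 25 × 24 × 4 ≡ 22 (mod 29)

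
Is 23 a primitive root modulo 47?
ord_47(23) divides 46. For each prime q|46: 23^{23}≡46, 23^{2}≡12, none ≡ 1. So 23 has order 46 and is a primitive root mod 47.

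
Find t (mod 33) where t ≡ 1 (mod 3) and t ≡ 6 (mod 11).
M = 3 × 11 = 33. M₁ = 11, y₁ ≡ 2 (mod 3). M₂ = 3, y₂ ≡ 4 (mod 11). t = 1×11×2 + 6×3×4 ≡ 28 (mod 33)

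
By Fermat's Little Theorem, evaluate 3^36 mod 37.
By Fermat's Little Theorem, 3^{36} ≡ 1 mod 37 since 37 is prime and gcd(3, 37) = 1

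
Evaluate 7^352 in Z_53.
Using Fermat: 7^{52} ≡ 1 (mod 53). 352 ≡ 40 (mod 52). So 7^{352} ≡ 7^{40} ≡ 46 (mod 53)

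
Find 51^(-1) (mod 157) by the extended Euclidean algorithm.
Extended GCD: 51(-40) + 157(13) = 1. So 51^(-1) ≡ -40 ≡ 117 (mod 157). Verify: 51 × 117 = 5967 ≡ 1 (mod 157)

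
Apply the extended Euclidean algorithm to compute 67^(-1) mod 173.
Extended GCD: 67(31) + 173(-12) = 1. So 67^(-1) ≡ 31 mod 173. Verify: 67 × 31 = 2077 ≡ 1 mod 173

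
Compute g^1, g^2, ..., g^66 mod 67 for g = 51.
51^1, 51^2, ..., 51^{66} mod 67: [51, 55, 58, 10, 41, 14, 44, 33, 8, 6, 38, 62, 13, 60, 45, 17, 63, 64, 48, 36, 27, 37, 11, 25, 2, 35, 43, 49, 20, 15, 28, 21, 66, 16, 12, 9, 57, 26, 53, 23, 34, 59, 61, 29, 5, 54, 7, 22, 50, 4, 3, 19, 31, 40, 30, 56, 42, 65, 32, 24, 18, 47, 52, 39, 46, 1]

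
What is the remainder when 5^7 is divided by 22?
By repeated squaring mod 22: 5^{1}≡5, 5^{2}≡3, 5^{4}≡9. Then 5^{7} = 5^{4+2+1} ≡ 9 × 3 × 5 ≡ 3 mod 22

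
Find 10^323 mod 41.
Using Fermat: 10^{40} ≡ 1 mod 41. 323 ≡ 3 mod 40. So 10^{323} ≡ 10^{3} ≡ 16 mod 41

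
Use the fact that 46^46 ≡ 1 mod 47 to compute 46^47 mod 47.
By Fermat: 46^{46} ≡ 1 mod 47. So 46^{47} = 46^{46} · 46^{1} ≡ 46^{1} ≡ 46 mod 47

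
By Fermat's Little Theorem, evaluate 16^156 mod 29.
By Fermat: 16^{28} ≡ 1 (mod 29). 156 = 5×28 + 16. So 16^{156} ≡ 16^{16} ≡ 24 (mod 29)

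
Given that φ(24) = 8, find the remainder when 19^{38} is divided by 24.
By Euler: 19^{8} ≡ 1 mod 24 since gcd(19, 24) = 1. 38 = 4×8 + 6. So 19^{38} ≡ 19^{6} ≡ 1 mod 24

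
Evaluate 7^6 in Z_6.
By repeated squaring mod 6: 7^{1}≡1, 7^{2}≡1, 7^{4}≡1. Then 7^{6} = 7^{4+2} ≡ 1 × 1 ≡ 1 mod 6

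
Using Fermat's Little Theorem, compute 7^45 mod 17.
By Fermat: 7^{16} ≡ 1 mod 17. 45 = 2×16 + 13. So 7^{45} ≡ 7^{13} ≡ 6 mod 17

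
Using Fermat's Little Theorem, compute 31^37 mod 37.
By Fermat: 31^{36} ≡ 1 (mod 37). So 31^{37} = 31^{36} · 31^{1} ≡ 31^{1} ≡ 31 (mod 37)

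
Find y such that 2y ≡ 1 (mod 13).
Since 13 is prime, by Fermat 2^(-1) ≡ 2^{11} ≡ 7 (mod 13). Verify: 2 × 7 = 14 ≡ 1 (mod 13)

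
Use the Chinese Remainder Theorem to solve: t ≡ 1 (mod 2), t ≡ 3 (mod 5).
M = 2 × 5 = 10. M₁ = 5, y₁ ≡ 1 (mod 2). M₂ = 2, y₂ ≡ 3 (mod 5). t = 1×5×1 + 3×2×3 ≡ 3 (mod 10)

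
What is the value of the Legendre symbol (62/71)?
(62/71) = 62^{35} mod 71 = -1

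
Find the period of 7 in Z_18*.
Powers of 7 mod 18: 7^1≡7, 7^2≡13, 7^3≡1. So the order of 7 is 3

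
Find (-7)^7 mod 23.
By repeated squaring mod 23: (-7)^{1}≡16, (-7)^{2}≡3, (-7)^{4}≡9. Then (-7)^{7} = (-7)^{4+2+1} ≡ 9 × 3 × 16 ≡ 18 mod 23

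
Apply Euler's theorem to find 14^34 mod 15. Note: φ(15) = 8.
By Euler: 14^{8} ≡ 1 mod 15 since gcd(14, 15) = 1. 34 = 4×8 + 2. So 14^{34} ≡ 14^{2} ≡ 1 mod 15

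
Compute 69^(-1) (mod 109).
Since 109 is prime, by Fermat 69^(-1) ≡ 69^{107} ≡ 79 (mod 109). Verify: 69 × 79 = 5451 ≡ 1 (mod 109)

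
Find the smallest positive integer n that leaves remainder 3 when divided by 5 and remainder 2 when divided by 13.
M = 5 × 13 = 65. M₁ = 13, y₁ ≡ 2 (mod 5). M₂ = 5, y₂ ≡ 8 (mod 13). n = 3×13×2 + 2×5×8 ≡ 28 (mod 65)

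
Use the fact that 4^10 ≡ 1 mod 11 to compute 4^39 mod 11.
By Fermat: 4^{10} ≡ 1 mod 11. 39 = 3×10 + 9. So 4^{39} ≡ 4^{9} ≡ 3 mod 11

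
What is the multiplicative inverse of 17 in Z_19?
Since 19 is prime, by Fermat 17^(-1) ≡ 17^{17} ≡ 9 (mod 19). Verify: 17 × 9 = 153 ≡ 1 (mod 19)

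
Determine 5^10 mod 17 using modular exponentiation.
By repeated squaring mod 17: 5^{1}≡5, 5^{2}≡8, 5^{4}≡13, 5^{8}≡16. Then 5^{10} = 5^{8+2} ≡ 16 × 8 ≡ 9 mod 17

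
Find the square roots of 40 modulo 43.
The square roots of 40 mod 43 are 13 and 30. Verify: 13² = 169 ≡ 40 mod 43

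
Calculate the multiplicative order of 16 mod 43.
Powers of 16 mod 43: 16^1≡16, 16^2≡41, 16^3≡11, 16^4≡4, 16^5≡21, 16^6≡35, 16^7≡1. So the order of 16 is 7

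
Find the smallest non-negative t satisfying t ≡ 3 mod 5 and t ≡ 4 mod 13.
M = 5 × 13 = 65. M₁ = 13, y₁ ≡ 2 mod 5. M₂ = 5, y₂ ≡ 8 mod 13. t = 3×13×2 + 4×5×8 ≡ 43 mod 65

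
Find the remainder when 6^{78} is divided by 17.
By Fermat: 6^{16} ≡ 1 (mod 17). 78 = 4×16 + 14. So 6^{78} ≡ 6^{14} ≡ 9 (mod 17)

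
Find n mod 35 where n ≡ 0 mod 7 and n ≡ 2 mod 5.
M = 7 × 5 = 35. M₁ = 5, y₁ ≡ 3 mod 7. M₂ = 7, y₂ ≡ 3 mod 5. n = 0×5×3 + 2×7×3 ≡ 7 mod 35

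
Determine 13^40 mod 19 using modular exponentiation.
Using Fermat: 13^{18} ≡ 1 (mod 19). 40 ≡ 4 (mod 18). So 13^{40} ≡ 13^{4} ≡ 4 (mod 19)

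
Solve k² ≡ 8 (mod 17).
The square roots of 8 mod 17 are 12 and 5. Verify: 12² = 144 ≡ 8 (mod 17)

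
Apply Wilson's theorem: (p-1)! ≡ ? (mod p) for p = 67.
By Wilson's theorem, (66)! ≡ -1 ≡ 66 mod 67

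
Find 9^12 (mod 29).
By repeated squaring (mod 29): 9^{1}≡9, 9^{2}≡23, 9^{4}≡7, 9^{8}≡20. Then 9^{12} = 9^{8+4} ≡ 20 × 7 ≡ 24 (mod 29)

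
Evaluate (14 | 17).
(14/17) = 14^{8} mod 17 = -1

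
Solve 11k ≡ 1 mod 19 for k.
Since 19 is prime, by Fermat 11^(-1) ≡ 11^{17} ≡ 7 mod 19. Verify: 11 × 7 = 77 ≡ 1 mod 19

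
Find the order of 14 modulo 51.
Powers of 14 mod 51: 14^1≡14, 14^2≡43, 14^3≡41, 14^4≡13, 14^5≡29, 14^6≡49, 14^7≡23, 14^8≡16, 14^9≡20, 14^10≡25, 14^11≡44, 14^12≡4, 14^13≡5, 14^14≡19, 14^15≡11, 14^16≡1. So the order of 14 is 16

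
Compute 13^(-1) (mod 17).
Since 17 is prime, by Fermat 13^(-1) ≡ 13^{15} ≡ 4 (mod 17). Verify: 13 × 4 = 52 ≡ 1 (mod 17)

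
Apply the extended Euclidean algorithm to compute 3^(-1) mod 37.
Extended GCD: 3(-12) + 37(1) = 1. So 3^(-1) ≡ -12 ≡ 25 mod 37. Verify: 3 × 25 = 75 ≡ 1 mod 37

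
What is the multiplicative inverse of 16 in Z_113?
Since 113 is prime, by Fermat 16^(-1) ≡ 16^{111} ≡ 106 (mod 113). Verify: 16 × 106 = 1696 ≡ 1 (mod 113)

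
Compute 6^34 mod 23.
Using Fermat: 6^{22} ≡ 1 (mod 23). 34 ≡ 12 (mod 22). So 6^{34} ≡ 6^{12} ≡ 6 (mod 23)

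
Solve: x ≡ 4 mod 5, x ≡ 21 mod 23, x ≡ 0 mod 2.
M = 5 × 23 × 2 = 230. M₁ = 46, y₁ ≡ 1 mod 5. M₂ = 10, y₂ ≡ 7 mod 23. M₃ = 115, y₃ ≡ 1 mod 2. x = 4×46×1 + 21×10×7 + 0×115×1 ≡ 44 mod 230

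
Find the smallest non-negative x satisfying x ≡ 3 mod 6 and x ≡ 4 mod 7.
M = 6 × 7 = 42. M₁ = 7, y₁ ≡ 1 mod 6. M₂ = 6, y₂ ≡ 6 mod 7. x = 3×7×1 + 4×6×6 ≡ 39 mod 42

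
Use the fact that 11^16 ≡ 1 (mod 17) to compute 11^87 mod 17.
By Fermat: 11^{16} ≡ 1 (mod 17). 87 = 5×16 + 7. So 11^{87} ≡ 11^{7} ≡ 3 (mod 17)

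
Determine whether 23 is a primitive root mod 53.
23^{4} ≡ 1 mod 53 and 4 < 52, so ord_53(23) = 4 ≠ 52 and 23 is not a primitive root.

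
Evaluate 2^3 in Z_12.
2^{3} = 8 ≡ 8 (mod 12)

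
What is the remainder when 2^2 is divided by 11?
2^{2} = 4 ≡ 4 mod 11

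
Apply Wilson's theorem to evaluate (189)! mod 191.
(190)! = (189)! × (190) ≡ -1 (mod 191). So (189)! ≡ -1 × (190)^(-1) ≡ (-1)×(-1) = 1 (mod 191)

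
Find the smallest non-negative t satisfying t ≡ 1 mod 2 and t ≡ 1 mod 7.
M = 2 × 7 = 14. M₁ = 7, y₁ ≡ 1 mod 2. M₂ = 2, y₂ ≡ 4 mod 7. t = 1×7×1 + 1×2×4 ≡ 1 mod 14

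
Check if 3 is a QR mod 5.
By Euler's criterion: 3^{2} ≡ 4 mod 5. Since this equals -1 (≡ 4), 3 is not a QR.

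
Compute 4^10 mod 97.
By repeated squaring mod 97: 4^{1}≡4, 4^{2}≡16, 4^{4}≡62, 4^{8}≡61. Then 4^{10} = 4^{8+2} ≡ 61 × 16 ≡ 6 mod 97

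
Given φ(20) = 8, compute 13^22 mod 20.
By Euler: 13^{8} ≡ 1 (mod 20) since gcd(13, 20) = 1. 22 = 2×8 + 6. So 13^{22} ≡ 13^{6} ≡ 9 (mod 20)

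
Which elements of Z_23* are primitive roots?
There are φ(22) = 10 primitive roots mod 23: {5, 7, 10, 11, 14, 15, 17, 19, 20, 21}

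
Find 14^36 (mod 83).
By repeated squaring (mod 83): 14^{1}≡14, 14^{2}≡30, 14^{4}≡70, 14^{8}≡3, 14^{16}≡9, 14^{32}≡81. Then 14^{36} = 14^{32+4} ≡ 81 × 70 ≡ 26 (mod 83)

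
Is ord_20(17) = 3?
Powers of 17 mod 20: 17^1≡17, 17^2≡9, 17^3≡13, 17^4≡1. 17^3≡13≢1, so ord ≠ 3. No, the actual order is 4.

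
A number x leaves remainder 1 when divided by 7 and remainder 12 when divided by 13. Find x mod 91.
M = 7 × 13 = 91. M₁ = 13, y₁ ≡ 6 mod 7. M₂ = 7, y₂ ≡ 2 mod 13. x = 1×13×6 + 12×7×2 ≡ 64 mod 91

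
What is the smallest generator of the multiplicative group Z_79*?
g = 3. Powers: [3, 9, 27, 2, 6, 18, 54, 4, 12, ...] generates all 78 non-zero residues.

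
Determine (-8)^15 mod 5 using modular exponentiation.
Using Fermat: (-8)^{4} ≡ 1 mod 5. 15 ≡ 3 mod 4. So (-8)^{15} ≡ (-8)^{3} ≡ 3 mod 5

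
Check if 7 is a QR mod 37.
By Euler's criterion: 7^{18} ≡ 1 mod 37. Since this equals 1, 7 is a QR.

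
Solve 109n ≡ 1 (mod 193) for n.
Since 193 is prime, by Fermat 109^(-1) ≡ 109^{191} ≡ 85 (mod 193). Verify: 109 × 85 = 9265 ≡ 1 (mod 193)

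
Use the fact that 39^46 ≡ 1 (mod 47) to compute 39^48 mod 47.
By Fermat: 39^{46} ≡ 1 (mod 47). So 39^{48} = 39^{46} · 39^{2} ≡ 39^{2} ≡ 17 (mod 47)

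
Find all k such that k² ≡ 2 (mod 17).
The square roots of 2 mod 17 are 6 and 11. Verify: 6² = 36 ≡ 2 (mod 17)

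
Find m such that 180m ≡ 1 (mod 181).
Since 181 is prime, by Fermat 180^(-1) ≡ 180^{179} ≡ 180 (mod 181). Verify: 180 × 180 = 32400 ≡ 1 (mod 181)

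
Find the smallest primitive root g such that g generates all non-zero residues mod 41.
g = 6. For each prime q|40: 6^{20}≡40, 6^{8}≡10, none ≡ 1, so ord_41(6) = 40 and 6 is a primitive root.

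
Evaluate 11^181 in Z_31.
Using Fermat: 11^{30} ≡ 1 mod 31. 181 ≡ 1 mod 30. So 11^{181} ≡ 11^{1} ≡ 11 mod 31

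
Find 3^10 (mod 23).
By repeated squaring (mod 23): 3^{1}≡3, 3^{2}≡9, 3^{4}≡12, 3^{8}≡6. Then 3^{10} = 3^{8+2} ≡ 6 × 9 ≡ 8 (mod 23)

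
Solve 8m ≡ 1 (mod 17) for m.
Since 17 is prime, by Fermat 8^(-1) ≡ 8^{15} ≡ 15 (mod 17). Verify: 8 × 15 = 120 ≡ 1 (mod 17)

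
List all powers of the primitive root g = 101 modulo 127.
101^1, 101^2, ..., 101^{126} mod 127: [101, 41, 77, 30, 109, 87, 24, 11, 95, 70, 85, 76, 56, 68, 10, 121, 29, 8, 46, 74, 108, 113, 110, 61, 65, 88, 125, 52, 45, 100, 67, 36, 80, 79, 105, 64, 114, 84, 102, 15, 118, 107, 12, 69, 111, 35, 106, 38, 28, 34, 5, 124, 78, 4, 23, 37, 54, 120, 55, 94, 96, 44, 126, 26, 86, 50, 97, 18, 40, 103, 116, 32, 57, 42, 51, 71, 59, 117, 6, 98, 119, 81, 53, 19, 14, 17, 66, 62, 39, 2, 75, 82, 27, 60, 91, 47, 48, 22, 63, 13, 43, 25, 112, 9, 20, 115, 58, 16, 92, 21, 89, 99, 93, 122, 3, 49, 123, 104, 90, 73, 7, 72, 33, 31, 83, 1]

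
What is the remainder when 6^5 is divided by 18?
By repeated squaring (mod 18): 6^{1}≡6, 6^{2}≡0, 6^{4}≡0. Then 6^{5} = 6^{4+1} ≡ 0 × 6 ≡ 0 (mod 18)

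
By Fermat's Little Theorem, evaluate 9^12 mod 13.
By Fermat's Little Theorem, 9^{12} ≡ 1 mod 13 since 13 is prime and gcd(9, 13) = 1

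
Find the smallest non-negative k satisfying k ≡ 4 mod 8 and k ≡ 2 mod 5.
M = 8 × 5 = 40. M₁ = 5, y₁ ≡ 5 mod 8. M₂ = 8, y₂ ≡ 2 mod 5. k = 4×5×5 + 2×8×2 ≡ 12 mod 40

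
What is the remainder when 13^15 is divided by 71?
By repeated squaring (mod 71): 13^{1}≡13, 13^{2}≡27, 13^{4}≡19, 13^{8}≡6. Then 13^{15} = 13^{8+4+2+1} ≡ 6 × 19 × 27 × 13 ≡ 41 (mod 71)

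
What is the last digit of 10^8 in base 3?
Using Fermat: 10^{2} ≡ 1 (mod 3). 8 ≡ 0 (mod 2). So 10^{8} ≡ 10^{0} ≡ 1 (mod 3)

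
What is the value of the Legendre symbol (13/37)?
(13/37) = 13^{18} mod 37 = -1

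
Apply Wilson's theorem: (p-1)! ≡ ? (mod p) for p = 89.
By Wilson's theorem, (88)! ≡ -1 ≡ 88 mod 89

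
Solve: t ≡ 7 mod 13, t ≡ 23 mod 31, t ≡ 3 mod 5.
M = 13 × 31 × 5 = 2015. M₁ = 155, y₁ ≡ 12 mod 13. M₂ = 65, y₂ ≡ 21 mod 31. M₃ = 403, y₃ ≡ 2 mod 5. t = 7×155×12 + 23×65×21 + 3×403×2 ≡ 488 mod 2015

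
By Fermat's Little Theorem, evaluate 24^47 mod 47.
By Fermat: 24^{46} ≡ 1 mod 47. So 24^{47} = 24^{46} · 24^{1} ≡ 24^{1} ≡ 24 mod 47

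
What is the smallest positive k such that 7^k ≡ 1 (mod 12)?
Powers of 7 mod 12: 7^1≡7, 7^2≡1. So the order of 7 is 2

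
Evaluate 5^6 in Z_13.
By repeated squaring (mod 13): 5^{1}≡5, 5^{2}≡12, 5^{4}≡1. Then 5^{6} = 5^{4+2} ≡ 1 × 12 ≡ 12 (mod 13)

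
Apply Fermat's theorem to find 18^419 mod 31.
By Fermat: 18^{30} ≡ 1 mod 31. 419 ≡ 29 mod 30. So 18^{419} ≡ 18^{29} ≡ 19 mod 31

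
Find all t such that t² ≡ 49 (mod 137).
The square roots of 49 mod 137 are 130 and 7. Verify: 130² = 16900 ≡ 49 (mod 137)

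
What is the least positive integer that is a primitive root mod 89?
g = 3. For each prime q|88: 3^{44}≡88, 3^{8}≡64, none ≡ 1, so ord_89(3) = 88 and 3 is a primitive root.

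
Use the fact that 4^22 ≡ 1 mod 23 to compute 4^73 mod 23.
By Fermat: 4^{22} ≡ 1 mod 23. 73 = 3×22 + 7. So 4^{73} ≡ 4^{7} ≡ 8 mod 23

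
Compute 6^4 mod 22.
6^{4} = 1296 ≡ 20 mod 22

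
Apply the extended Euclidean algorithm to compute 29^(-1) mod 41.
Extended GCD: 29(17) + 41(-12) = 1. So 29^(-1) ≡ 17 (mod 41). Verify: 29 × 17 = 493 ≡ 1 (mod 41)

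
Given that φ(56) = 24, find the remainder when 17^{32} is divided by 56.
By Euler: 17^{24} ≡ 1 (mod 56) since gcd(17, 56) = 1. 32 = 1×24 + 8. So 17^{32} ≡ 17^{8} ≡ 9 (mod 56)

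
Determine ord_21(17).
Powers of 17 mod 21: 17^1≡17, 17^2≡16, 17^3≡20, 17^4≡4, 17^5≡5, 17^6≡1. So the order of 17 is 6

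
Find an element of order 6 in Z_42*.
23 has order 6 mod 42 since 23^{6} ≡ 1 mod 42 and no smaller power works.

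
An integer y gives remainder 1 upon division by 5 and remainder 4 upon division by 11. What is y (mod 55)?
M = 5 × 11 = 55. M₁ = 11, y₁ ≡ 1 (mod 5). M₂ = 5, y₂ ≡ 9 (mod 11). y = 1×11×1 + 4×5×9 ≡ 26 (mod 55)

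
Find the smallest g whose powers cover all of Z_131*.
g = 2. Powers: [2, 4, 8, 16, 32, 64, 128, 125, 119, 107, ...] generates all 130 non-zero residues.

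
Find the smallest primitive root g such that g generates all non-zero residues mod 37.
g = 2. Powers: [2, 4, 8, 16, 32, 27, 17, ...] generates all 36 non-zero residues.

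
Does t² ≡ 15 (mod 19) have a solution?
By Euler's criterion: 15^{9} ≡ 18 (mod 19). Since this equals -1 (≡ 18), 15 is not a QR.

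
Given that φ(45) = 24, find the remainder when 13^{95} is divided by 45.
By Euler: 13^{24} ≡ 1 (mod 45) since gcd(13, 45) = 1. 95 = 3×24 + 23. So 13^{95} ≡ 13^{23} ≡ 7 (mod 45)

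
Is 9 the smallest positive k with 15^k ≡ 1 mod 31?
Powers of 15 mod 31: 15^1≡15, 15^2≡8, 15^3≡27, 15^4≡2, 15^5≡30, 15^6≡16, 15^7≡23, 15^8≡4, 15^9≡29, 15^10≡1. 15^9≡29≢1, so ord ≠ 9. No, the actual order is 10.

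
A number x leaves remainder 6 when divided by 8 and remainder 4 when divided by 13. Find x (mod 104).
M = 8 × 13 = 104. M₁ = 13, y₁ ≡ 5 (mod 8). M₂ = 8, y₂ ≡ 5 (mod 13). x = 6×13×5 + 4×8×5 ≡ 30 (mod 104)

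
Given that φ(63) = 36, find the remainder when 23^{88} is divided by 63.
By Euler: 23^{36} ≡ 1 (mod 63) since gcd(23, 63) = 1. 88 = 2×36 + 16. So 23^{88} ≡ 23^{16} ≡ 58 (mod 63)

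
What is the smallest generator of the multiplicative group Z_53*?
g = 2. For each prime q|52: 2^{26}≡52, 2^{4}≡16, none ≡ 1, so ord_53(2) = 52 and 2 is a primitive root.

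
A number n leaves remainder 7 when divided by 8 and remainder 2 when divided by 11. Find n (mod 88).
M = 8 × 11 = 88. M₁ = 11, y₁ ≡ 3 (mod 8). M₂ = 8, y₂ ≡ 7 (mod 11). n = 7×11×3 + 2×8×7 ≡ 79 (mod 88)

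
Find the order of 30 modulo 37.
Powers of 30 mod 37: 30^1≡30, 30^2≡12, 30^3≡27, 30^4≡33, 30^5≡28, 30^6≡26, 30^7≡3, 30^8≡16, 30^9≡36, 30^10≡7, 30^11≡25, 30^12≡10, 30^13≡4, 30^14≡9, 30^15≡11, 30^16≡34, 30^17≡21, 30^18≡1. Order = 18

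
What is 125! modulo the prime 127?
(126)! = (125)! × (126) ≡ -1 (mod 127). So (125)! ≡ -1 × (126)^(-1) ≡ (-1)×(-1) = 1 (mod 127)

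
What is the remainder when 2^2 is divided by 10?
2^{2} = 4 ≡ 4 (mod 10)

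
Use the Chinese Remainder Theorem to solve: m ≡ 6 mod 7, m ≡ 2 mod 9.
M = 7 × 9 = 63. M₁ = 9, y₁ ≡ 4 mod 7. M₂ = 7, y₂ ≡ 4 mod 9. m = 6×9×4 + 2×7×4 ≡ 20 mod 63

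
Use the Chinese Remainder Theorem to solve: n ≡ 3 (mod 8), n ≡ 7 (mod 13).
M = 8 × 13 = 104. M₁ = 13, y₁ ≡ 5 (mod 8). M₂ = 8, y₂ ≡ 5 (mod 13). n = 3×13×5 + 7×8×5 ≡ 59 (mod 104)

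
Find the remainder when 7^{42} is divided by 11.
By Fermat: 7^{10} ≡ 1 (mod 11). 42 = 4×10 + 2. So 7^{42} ≡ 7^{2} ≡ 5 (mod 11)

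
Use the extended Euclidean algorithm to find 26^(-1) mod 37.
Extended GCD: 26(10) + 37(-7) = 1. So 26^(-1) ≡ 10 mod 37. Verify: 26 × 10 = 260 ≡ 1 mod 37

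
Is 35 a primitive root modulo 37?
ord_37(35) divides 36. For each prime q|36: 35^{18}≡36, 35^{12}≡26, none ≡ 1. So 35 has order 36 and is a primitive root mod 37.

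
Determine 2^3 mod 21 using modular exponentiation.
2^{3} = 8 ≡ 8 (mod 21)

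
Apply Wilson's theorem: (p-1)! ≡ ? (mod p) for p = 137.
By Wilson's theorem, (136)! ≡ -1 ≡ 136 mod 137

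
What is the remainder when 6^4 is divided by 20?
6^{4} = 1296 ≡ 16 mod 20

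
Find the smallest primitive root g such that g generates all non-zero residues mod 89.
g = 3. Powers: [3, 9, 27, 81, 65, 17, 51, 64, 14, ...] generates all 88 non-zero residues.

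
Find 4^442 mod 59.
Using Fermat: 4^{58} ≡ 1 mod 59. 442 ≡ 36 mod 58. So 4^{442} ≡ 4^{36} ≡ 41 mod 59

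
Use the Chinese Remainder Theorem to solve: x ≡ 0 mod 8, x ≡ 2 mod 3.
M = 8 × 3 = 24. M₁ = 3, y₁ ≡ 3 mod 8. M₂ = 8, y₂ ≡ 2 mod 3. x = 0×3×3 + 2×8×2 ≡ 8 mod 24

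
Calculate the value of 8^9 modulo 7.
Using Fermat: 8^{6} ≡ 1 (mod 7). 9 ≡ 3 (mod 6). So 8^{9} ≡ 8^{3} ≡ 1 (mod 7)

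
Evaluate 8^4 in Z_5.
8^{4} = 4096 ≡ 1 (mod 5)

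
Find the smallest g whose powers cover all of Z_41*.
g = 6. For each prime q|40: 6^{20}≡40, 6^{8}≡10, none ≡ 1, so ord_41(6) = 40 and 6 is a primitive root.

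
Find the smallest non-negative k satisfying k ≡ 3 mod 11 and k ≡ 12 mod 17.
M = 11 × 17 = 187. M₁ = 17, y₁ ≡ 2 mod 11. M₂ = 11, y₂ ≡ 14 mod 17. k = 3×17×2 + 12×11×14 ≡ 80 mod 187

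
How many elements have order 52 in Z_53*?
Number of primitive roots mod 53 = φ(p-1) = φ(52) = 24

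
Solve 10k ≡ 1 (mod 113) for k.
Since 113 is prime, by Fermat 10^(-1) ≡ 10^{111} ≡ 34 (mod 113). Verify: 10 × 34 = 340 ≡ 1 (mod 113)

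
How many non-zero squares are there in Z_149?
The squaring map on Z_149* is 2-to-1, so there are (148)/2 = 74 QRs.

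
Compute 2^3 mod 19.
2^{3} = 8 ≡ 8 mod 19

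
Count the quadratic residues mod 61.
For prime 61, there are (p-1)/2 = (61-1)/2 = 30 quadratic residues (excluding 0).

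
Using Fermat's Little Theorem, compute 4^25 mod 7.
By Fermat: 4^{6} ≡ 1 (mod 7). 25 = 4×6 + 1. So 4^{25} ≡ 4^{1} ≡ 4 (mod 7)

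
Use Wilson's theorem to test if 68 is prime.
(67)! mod 68 = 0. Since 0 ≢ -1 (mod 68), 68 is not prime.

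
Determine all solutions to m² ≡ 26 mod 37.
The square roots of 26 mod 37 are 10 and 27. Verify: 10² = 100 ≡ 26 mod 37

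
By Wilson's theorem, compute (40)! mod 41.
By Wilson's theorem, (40)! ≡ -1 ≡ 40 mod 41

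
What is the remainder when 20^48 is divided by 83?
By repeated squaring (mod 83): 20^{1}≡20, 20^{2}≡68, 20^{4}≡59, 20^{8}≡78, 20^{16}≡25, 20^{32}≡44. Then 20^{48} = 20^{32+16} ≡ 44 × 25 ≡ 21 (mod 83)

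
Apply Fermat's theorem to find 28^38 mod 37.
By Fermat: 28^{36} ≡ 1 mod 37. So 28^{38} = 28^{36} · 28^{2} ≡ 28^{2} ≡ 7 mod 37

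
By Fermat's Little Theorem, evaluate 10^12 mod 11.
By Fermat: 10^{10} ≡ 1 mod 11. So 10^{12} = 10^{10} · 10^{2} ≡ 10^{2} ≡ 1 mod 11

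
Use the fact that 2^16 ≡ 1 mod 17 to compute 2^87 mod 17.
By Fermat: 2^{16} ≡ 1 mod 17. 87 = 5×16 + 7. So 2^{87} ≡ 2^{7} ≡ 9 mod 17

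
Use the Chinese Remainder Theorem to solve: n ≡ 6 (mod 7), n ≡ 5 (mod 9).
M = 7 × 9 = 63. M₁ = 9, y₁ ≡ 4 (mod 7). M₂ = 7, y₂ ≡ 4 (mod 9). n = 6×9×4 + 5×7×4 ≡ 41 (mod 63)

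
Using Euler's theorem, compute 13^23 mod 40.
By Euler: 13^{16} ≡ 1 (mod 40) since gcd(13, 40) = 1. 23 = 1×16 + 7. So 13^{23} ≡ 13^{7} ≡ 37 (mod 40)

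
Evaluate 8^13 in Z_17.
By repeated squaring mod 17: 8^{1}≡8, 8^{2}≡13, 8^{4}≡16, 8^{8}≡1. Then 8^{13} = 8^{8+4+1} ≡ 1 × 16 × 8 ≡ 9 mod 17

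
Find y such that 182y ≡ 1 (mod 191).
Since 191 is prime, by Fermat 182^(-1) ≡ 182^{189} ≡ 106 (mod 191). Verify: 182 × 106 = 19292 ≡ 1 (mod 191)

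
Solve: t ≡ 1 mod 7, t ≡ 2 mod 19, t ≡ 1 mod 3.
M = 7 × 19 × 3 = 399. M₁ = 57, y₁ ≡ 1 mod 7. M₂ = 21, y₂ ≡ 10 mod 19. M₃ = 133, y₃ ≡ 1 mod 3. t = 1×57×1 + 2×21×10 + 1×133×1 ≡ 211 mod 399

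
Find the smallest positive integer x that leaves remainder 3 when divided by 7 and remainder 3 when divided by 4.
M = 7 × 4 = 28. M₁ = 4, y₁ ≡ 2 (mod 7). M₂ = 7, y₂ ≡ 3 (mod 4). x = 3×4×2 + 3×7×3 ≡ 3 (mod 28)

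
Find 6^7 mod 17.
By repeated squaring mod 17: 6^{1}≡6, 6^{2}≡2, 6^{4}≡4. Then 6^{7} = 6^{4+2+1} ≡ 4 × 2 × 6 ≡ 14 mod 17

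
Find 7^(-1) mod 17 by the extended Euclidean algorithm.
Extended GCD: 7(5) + 17(-2) = 1. So 7^(-1) ≡ 5 mod 17. Verify: 7 × 5 = 35 ≡ 1 mod 17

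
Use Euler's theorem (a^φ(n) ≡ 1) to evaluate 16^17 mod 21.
By Euler: 16^{12} ≡ 1 mod 21 since gcd(16, 21) = 1. 17 = 1×12 + 5. So 16^{17} ≡ 16^{5} ≡ 4 mod 21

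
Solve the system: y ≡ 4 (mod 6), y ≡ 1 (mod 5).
M = 6 × 5 = 30. M₁ = 5, y₁ ≡ 5 (mod 6). M₂ = 6, y₂ ≡ 1 (mod 5). y = 4×5×5 + 1×6×1 ≡ 16 (mod 30)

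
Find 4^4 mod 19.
4^{4} = 256 ≡ 9 mod 19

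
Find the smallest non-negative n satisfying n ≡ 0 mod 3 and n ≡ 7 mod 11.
M = 3 × 11 = 33. M₁ = 11, y₁ ≡ 2 mod 3. M₂ = 3, y₂ ≡ 4 mod 11. n = 0×11×2 + 7×3×4 ≡ 18 mod 33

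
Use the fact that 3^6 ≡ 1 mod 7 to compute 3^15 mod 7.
By Fermat: 3^{6} ≡ 1 mod 7. 15 = 2×6 + 3. So 3^{15} ≡ 3^{3} ≡ 6 mod 7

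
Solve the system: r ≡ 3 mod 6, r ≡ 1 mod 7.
M = 6 × 7 = 42. M₁ = 7, y₁ ≡ 1 mod 6. M₂ = 6, y₂ ≡ 6 mod 7. r = 3×7×1 + 1×6×6 ≡ 15 mod 42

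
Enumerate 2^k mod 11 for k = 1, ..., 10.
2^1, 2^2, ..., 2^{10} mod 11: [2, 4, 8, 5, 10, 9, 7, 3, 6, 1]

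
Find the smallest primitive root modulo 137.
g = 3. Powers: [3, 9, 27, 81, 106, 44, 132, 122, ...] generates all 136 non-zero residues.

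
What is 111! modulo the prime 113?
(112)! = (111)! × (112) ≡ -1 mod 113. So (111)! ≡ -1 × (112)^(-1) ≡ (-1)×(-1) = 1 mod 113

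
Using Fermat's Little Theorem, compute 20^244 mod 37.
By Fermat: 20^{36} ≡ 1 mod 37. 244 ≡ 28 mod 36. So 20^{244} ≡ 20^{28} ≡ 9 mod 37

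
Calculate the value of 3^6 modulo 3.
By repeated squaring (mod 3): 3^{1}≡0, 3^{2}≡0, 3^{4}≡0. Then 3^{6} = 3^{4+2} ≡ 0 × 0 ≡ 0 (mod 3)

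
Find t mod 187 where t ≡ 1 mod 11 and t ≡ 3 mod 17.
M = 11 × 17 = 187. M₁ = 17, y₁ ≡ 2 mod 11. M₂ = 11, y₂ ≡ 14 mod 17. t = 1×17×2 + 3×11×14 ≡ 122 mod 187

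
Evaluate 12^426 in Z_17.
Using Fermat: 12^{16} ≡ 1 (mod 17). 426 ≡ 10 (mod 16). So 12^{426} ≡ 12^{10} ≡ 9 (mod 17)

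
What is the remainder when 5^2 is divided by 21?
5^{2} = 25 ≡ 4 mod 21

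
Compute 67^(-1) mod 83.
Since 83 is prime, by Fermat 67^(-1) ≡ 67^{81} ≡ 57 mod 83. Verify: 67 × 57 = 3819 ≡ 1 mod 83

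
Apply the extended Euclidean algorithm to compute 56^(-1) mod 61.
Extended GCD: 56(12) + 61(-11) = 1. So 56^(-1) ≡ 12 (mod 61). Verify: 56 × 12 = 672 ≡ 1 (mod 61)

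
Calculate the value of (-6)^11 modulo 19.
By repeated squaring (mod 19): (-6)^{1}≡13, (-6)^{2}≡17, (-6)^{4}≡4, (-6)^{8}≡16. Then (-6)^{11} = (-6)^{8+2+1} ≡ 16 × 17 × 13 ≡ 2 (mod 19)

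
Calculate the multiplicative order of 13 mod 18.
Powers of 13 mod 18: 13^1≡13, 13^2≡7, 13^3≡1. ord_18(13) = 3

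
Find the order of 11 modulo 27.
Powers of 11 mod 27: 11^1≡11, 11^2≡13, 11^3≡8, 11^4≡7, 11^5≡23, 11^6≡10, 11^7≡2, 11^8≡22, 11^9≡26, 11^10≡16, 11^11≡14, 11^12≡19, 11^13≡20, 11^14≡4, 11^15≡17, 11^16≡25, 11^17≡5, 11^18≡1. ord_27(11) = 18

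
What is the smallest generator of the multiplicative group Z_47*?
g = 5. Powers: [5, 25, 31, 14, 23, 21, 11, ...] generates all 46 non-zero residues.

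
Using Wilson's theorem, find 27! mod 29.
(28)! = (27)! × (28) ≡ -1 mod 29. So (27)! ≡ -1 × (28)^(-1) ≡ (-1)×(-1) = 1 mod 29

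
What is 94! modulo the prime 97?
(96)! = (94)! × (95) × (96) ≡ -1 (mod 97). So (94)! ≡ -1 × [(96)(95)]^(-1) ≡ 48 (mod 97)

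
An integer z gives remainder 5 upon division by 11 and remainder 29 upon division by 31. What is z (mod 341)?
M = 11 × 31 = 341. M₁ = 31, y₁ ≡ 5 (mod 11). M₂ = 11, y₂ ≡ 17 (mod 31). z = 5×31×5 + 29×11×17 ≡ 60 (mod 341)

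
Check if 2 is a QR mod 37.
By Euler's criterion: 2^{18} ≡ 36 mod 37. Since this equals -1 (≡ 36), 2 is not a QR.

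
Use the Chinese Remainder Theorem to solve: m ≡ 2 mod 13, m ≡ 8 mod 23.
M = 13 × 23 = 299. M₁ = 23, y₁ ≡ 4 mod 13. M₂ = 13, y₂ ≡ 16 mod 23. m = 2×23×4 + 8×13×16 ≡ 54 mod 299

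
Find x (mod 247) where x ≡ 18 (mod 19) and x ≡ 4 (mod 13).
M = 19 × 13 = 247. M₁ = 13, y₁ ≡ 3 (mod 19). M₂ = 19, y₂ ≡ 11 (mod 13). x = 18×13×3 + 4×19×11 ≡ 56 (mod 247)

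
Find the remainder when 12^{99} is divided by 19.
By Fermat: 12^{18} ≡ 1 mod 19. 99 = 5×18 + 9. So 12^{99} ≡ 12^{9} ≡ 18 mod 19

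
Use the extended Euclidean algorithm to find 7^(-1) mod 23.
Extended GCD: 7(10) + 23(-3) = 1. So 7^(-1) ≡ 10 mod 23. Verify: 7 × 10 = 70 ≡ 1 mod 23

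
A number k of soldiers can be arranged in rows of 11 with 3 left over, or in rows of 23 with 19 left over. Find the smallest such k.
M = 11 × 23 = 253. M₁ = 23, y₁ ≡ 1 mod 11. M₂ = 11, y₂ ≡ 21 mod 23. k = 3×23×1 + 19×11×21 ≡ 157 mod 253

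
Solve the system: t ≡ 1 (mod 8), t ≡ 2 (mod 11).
M = 8 × 11 = 88. M₁ = 11, y₁ ≡ 3 (mod 8). M₂ = 8, y₂ ≡ 7 (mod 11). t = 1×11×3 + 2×8×7 ≡ 57 (mod 88)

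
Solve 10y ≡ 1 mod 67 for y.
Since 67 is prime, by Fermat 10^(-1) ≡ 10^{65} ≡ 47 mod 67. Verify: 10 × 47 = 470 ≡ 1 mod 67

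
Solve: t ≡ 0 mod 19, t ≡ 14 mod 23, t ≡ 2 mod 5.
M = 19 × 23 × 5 = 2185. M₁ = 115, y₁ ≡ 1 mod 19. M₂ = 95, y₂ ≡ 8 mod 23. M₃ = 437, y₃ ≡ 3 mod 5. t = 0×115×1 + 14×95×8 + 2×437×3 ≡ 152 mod 2185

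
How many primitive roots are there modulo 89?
There are φ(89-1) = φ(88) = 40 primitive roots modulo 89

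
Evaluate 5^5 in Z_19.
By repeated squaring (mod 19): 5^{1}≡5, 5^{2}≡6, 5^{4}≡17. Then 5^{5} = 5^{4+1} ≡ 17 × 5 ≡ 9 (mod 19)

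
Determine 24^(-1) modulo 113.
Since 113 is prime, by Fermat 24^(-1) ≡ 24^{111} ≡ 33 mod 113. Verify: 24 × 33 = 792 ≡ 1 mod 113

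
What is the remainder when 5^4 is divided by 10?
5^{4} = 625 ≡ 5 (mod 10)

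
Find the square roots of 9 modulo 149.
The square roots of 9 mod 149 are 3 and 146. Verify: 3² = 9 ≡ 9 (mod 149)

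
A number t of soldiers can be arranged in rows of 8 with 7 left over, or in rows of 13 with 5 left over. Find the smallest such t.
M = 8 × 13 = 104. M₁ = 13, y₁ ≡ 5 (mod 8). M₂ = 8, y₂ ≡ 5 (mod 13). t = 7×13×5 + 5×8×5 ≡ 31 (mod 104)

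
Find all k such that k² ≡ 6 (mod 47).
The square roots of 6 mod 47 are 37 and 10. Verify: 37² = 1369 ≡ 6 (mod 47)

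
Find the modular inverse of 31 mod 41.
Since 41 is prime, by Fermat 31^(-1) ≡ 31^{39} ≡ 4 (mod 41). Verify: 31 × 4 = 124 ≡ 1 (mod 41)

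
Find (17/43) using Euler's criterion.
(17/43) = 17^{21} mod 43 = 1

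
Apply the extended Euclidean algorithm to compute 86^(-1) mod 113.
Extended GCD: 86(46) + 113(-35) = 1. So 86^(-1) ≡ 46 mod 113. Verify: 86 × 46 = 3956 ≡ 1 mod 113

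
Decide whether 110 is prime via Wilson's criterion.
(109)! mod 110 = 0. Since 0 ≢ -1 mod 110, 110 is not prime.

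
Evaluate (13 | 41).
(13/41) = 13^{20} mod 41 = -1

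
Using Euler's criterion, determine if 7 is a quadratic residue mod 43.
By Euler's criterion: 7^{21} ≡ 42 mod 43. Since this equals -1 (≡ 42), 7 is not a QR.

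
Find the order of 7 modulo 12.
Powers of 7 mod 12: 7^1≡7, 7^2≡1. Order = 2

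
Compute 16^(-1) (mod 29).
Since 29 is prime, by Fermat 16^(-1) ≡ 16^{27} ≡ 20 (mod 29). Verify: 16 × 20 = 320 ≡ 1 (mod 29)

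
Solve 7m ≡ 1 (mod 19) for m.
Since 19 is prime, by Fermat 7^(-1) ≡ 7^{17} ≡ 11 (mod 19). Verify: 7 × 11 = 77 ≡ 1 (mod 19)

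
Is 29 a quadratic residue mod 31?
By Euler's criterion: 29^{15} ≡ 30 mod 31. Since this equals -1 (≡ 30), 29 is not a QR.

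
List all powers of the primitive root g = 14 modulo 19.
14^1, 14^2, ..., 14^{18} mod 19: [14, 6, 8, 17, 10, 7, 3, 4, 18, 5, 13, 11, 2, 9, 12, 16, 15, 1]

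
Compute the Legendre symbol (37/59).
(37/59) = 37^{29} mod 59 = -1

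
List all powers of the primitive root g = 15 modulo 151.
15^1, 15^2, ..., 15^{150} mod 151: [15, 74, 53, 40, 147, 91, 6, 90, 142, 16, 89, 127, 93, 36, 87, 97, 96, 81, 7, 105, 65, 69, 129, 123, 33, 42, 26, 88, 112, 19, 134, 47, 101, 5, 75, 68, 114, 49, 131, 2, 30, 148, 106, 80, 143, 31, 12, 29, 133, 32, 27, 103, 35, 72, 23, 43, 41, 11, 14, 59, 130, 138, 107, 95, 66, 84, 52, 25, 73, 38, 117, 94, 51, 10, 150, 136, 77, 98, 111, 4, 60, 145, 61, 9, 135, 62, 24, 58, 115, 64, 54, 55, 70, 144, 46, 86, 82, 22, 28, 118, 109, 125, 63, 39, 132, 17, 104, 50, 146, 76, 83, 37, 102, 20, 149, 121, 3, 45, 71, 8, 120, 139, 122, 18, 119, 124, 48, 116, 79, 128, 108, 110, 140, 137, 92, 21, 13, 44, 56, 85, 67, 99, 126, 78, 113, 34, 57, 100, 141, 1]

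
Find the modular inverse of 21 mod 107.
Since 107 is prime, by Fermat 21^(-1) ≡ 21^{105} ≡ 51 mod 107. Verify: 21 × 51 = 1071 ≡ 1 mod 107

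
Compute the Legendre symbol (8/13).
(8/13) = 8^{6} mod 13 = -1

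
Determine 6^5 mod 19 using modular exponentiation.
By repeated squaring mod 19: 6^{1}≡6, 6^{2}≡17, 6^{4}≡4. Then 6^{5} = 6^{4+1} ≡ 4 × 6 ≡ 5 mod 19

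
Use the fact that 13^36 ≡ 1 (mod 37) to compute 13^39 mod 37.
By Fermat: 13^{36} ≡ 1 (mod 37). So 13^{39} = 13^{36} · 13^{3} ≡ 13^{3} ≡ 14 (mod 37)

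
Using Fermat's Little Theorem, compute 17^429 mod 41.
By Fermat: 17^{40} ≡ 1 (mod 41). 429 ≡ 29 (mod 40). So 17^{429} ≡ 17^{29} ≡ 15 (mod 41)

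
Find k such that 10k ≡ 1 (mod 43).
Since 43 is prime, by Fermat 10^(-1) ≡ 10^{41} ≡ 13 (mod 43). Verify: 10 × 13 = 130 ≡ 1 (mod 43)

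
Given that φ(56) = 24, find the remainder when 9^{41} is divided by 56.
By Euler: 9^{24} ≡ 1 (mod 56) since gcd(9, 56) = 1. 41 = 1×24 + 17. So 9^{41} ≡ 9^{17} ≡ 25 (mod 56)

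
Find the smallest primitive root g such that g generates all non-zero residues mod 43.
g = 3. For each prime q|42: 3^{21}≡42, 3^{14}≡36, 3^{6}≡41, none ≡ 1, so ord_43(3) = 42 and 3 is a primitive root.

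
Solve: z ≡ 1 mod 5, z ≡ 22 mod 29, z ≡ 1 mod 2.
M = 5 × 29 × 2 = 290. M₁ = 58, y₁ ≡ 2 mod 5. M₂ = 10, y₂ ≡ 3 mod 29. M₃ = 145, y₃ ≡ 1 mod 2. z = 1×58×2 + 22×10×3 + 1×145×1 ≡ 51 mod 290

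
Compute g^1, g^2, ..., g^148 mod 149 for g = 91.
91^1, 91^2, ..., 91^{148} mod 149: [91, 86, 78, 95, 3, 124, 109, 85, 136, 9, 74, 29, 106, 110, 27, 73, 87, 20, 32, 81, 70, 112, 60, 96, 94, 61, 38, 31, 139, 133, 34, 114, 93, 119, 101, 102, 44, 130, 59, 5, 8, 132, 92, 28, 15, 24, 98, 127, 84, 45, 72, 145, 83, 103, 135, 67, 137, 100, 11, 107, 52, 113, 2, 33, 23, 7, 41, 6, 99, 69, 21, 123, 18, 148, 58, 63, 71, 54, 146, 25, 40, 64, 13, 140, 75, 120, 43, 39, 122, 76, 62, 129, 117, 68, 79, 37, 89, 53, 55, 88, 111, 118, 10, 16, 115, 35, 56, 30, 48, 47, 105, 19, 90, 144, 141, 17, 57, 121, 134, 125, 51, 22, 65, 104, 77, 4, 66, 46, 14, 82, 12, 49, 138, 42, 97, 36, 147, 116, 126, 142, 108, 143, 50, 80, 128, 26, 131, 1]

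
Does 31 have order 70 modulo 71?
ord_71(31) divides 70. For each prime q|70: 31^{35}≡70, 31^{14}≡54, 31^{10}≡20, none ≡ 1. So 31 has order 70 and is a primitive root mod 71.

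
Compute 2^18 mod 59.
By repeated squaring mod 59: 2^{1}≡2, 2^{2}≡4, 2^{4}≡16, 2^{8}≡20, 2^{16}≡46. Then 2^{18} = 2^{16+2} ≡ 46 × 4 ≡ 7 mod 59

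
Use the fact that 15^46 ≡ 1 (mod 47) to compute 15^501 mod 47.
By Fermat: 15^{46} ≡ 1 (mod 47). 501 ≡ 41 (mod 46). So 15^{501} ≡ 15^{41} ≡ 35 (mod 47)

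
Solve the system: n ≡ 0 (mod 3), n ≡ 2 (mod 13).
M = 3 × 13 = 39. M₁ = 13, y₁ ≡ 1 (mod 3). M₂ = 3, y₂ ≡ 9 (mod 13). n = 0×13×1 + 2×3×9 ≡ 15 (mod 39)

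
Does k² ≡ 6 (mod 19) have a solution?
By Euler's criterion: 6^{9} ≡ 1 (mod 19). Since this equals 1, 6 is a QR.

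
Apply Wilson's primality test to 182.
(181)! mod 182 = 0. Since 0 ≢ -1 mod 182, 182 is not prime.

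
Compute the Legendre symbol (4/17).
(4/17) = 4^{8} mod 17 = 1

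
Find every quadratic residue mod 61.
Quadratic residues modulo 61: {1, 3, 4, 5, 9, 12, 13, 14, 15, 16, 19, 20, 22, 25, 27, 34, 36, 39, 41, 42, 45, 46, 47, 48, 49, 52, 56, 57, 58, 60}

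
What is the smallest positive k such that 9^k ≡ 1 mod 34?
Powers of 9 mod 34: 9^1≡9, 9^2≡13, 9^3≡15, 9^4≡33, 9^5≡25, 9^6≡21, 9^7≡19, 9^8≡1. Order = 8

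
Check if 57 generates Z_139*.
57^{23} ≡ 1 mod 139 and 23 < 138, so ord_139(57) = 23 ≠ 138 and 57 is not a primitive root.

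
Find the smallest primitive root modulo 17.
g = 3. Powers: [3, 9, 10, 13, 5, 15, 11, ...] generates all 16 non-zero residues.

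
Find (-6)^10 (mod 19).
By repeated squaring (mod 19): (-6)^{1}≡13, (-6)^{2}≡17, (-6)^{4}≡4, (-6)^{8}≡16. Then (-6)^{10} = (-6)^{8+2} ≡ 16 × 17 ≡ 6 (mod 19)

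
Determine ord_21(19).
Powers of 19 mod 21: 19^1≡19, 19^2≡4, 19^3≡13, 19^4≡16, 19^5≡10, 19^6≡1. ord_21(19) = 6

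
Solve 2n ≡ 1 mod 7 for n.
Since 7 is prime, by Fermat 2^(-1) ≡ 2^{5} ≡ 4 mod 7. Verify: 2 × 4 = 8 ≡ 1 mod 7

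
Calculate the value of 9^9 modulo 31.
By repeated squaring (mod 31): 9^{1}≡9, 9^{2}≡19, 9^{4}≡20, 9^{8}≡28. Then 9^{9} = 9^{8+1} ≡ 28 × 9 ≡ 4 (mod 31)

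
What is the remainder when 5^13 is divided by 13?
Using Fermat: 5^{12} ≡ 1 mod 13. 13 ≡ 1 mod 12. So 5^{13} ≡ 5^{1} ≡ 5 mod 13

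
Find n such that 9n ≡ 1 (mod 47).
Since 47 is prime, by Fermat 9^(-1) ≡ 9^{45} ≡ 21 (mod 47). Verify: 9 × 21 = 189 ≡ 1 (mod 47)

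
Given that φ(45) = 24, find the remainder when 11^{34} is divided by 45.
By Euler: 11^{24} ≡ 1 (mod 45) since gcd(11, 45) = 1. 34 = 1×24 + 10. So 11^{34} ≡ 11^{10} ≡ 16 (mod 45)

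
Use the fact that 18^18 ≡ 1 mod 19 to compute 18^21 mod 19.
By Fermat: 18^{18} ≡ 1 mod 19. So 18^{21} = 18^{18} · 18^{3} ≡ 18^{3} ≡ 18 mod 19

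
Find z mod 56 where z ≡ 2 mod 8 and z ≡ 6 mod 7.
M = 8 × 7 = 56. M₁ = 7, y₁ ≡ 7 mod 8. M₂ = 8, y₂ ≡ 1 mod 7. z = 2×7×7 + 6×8×1 ≡ 34 mod 56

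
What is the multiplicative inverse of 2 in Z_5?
Since 5 is prime, by Fermat 2^(-1) ≡ 2^{3} ≡ 3 mod 5. Verify: 2 × 3 = 6 ≡ 1 mod 5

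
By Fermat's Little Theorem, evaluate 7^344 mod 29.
By Fermat: 7^{28} ≡ 1 mod 29. 344 ≡ 8 mod 28. So 7^{344} ≡ 7^{8} ≡ 7 mod 29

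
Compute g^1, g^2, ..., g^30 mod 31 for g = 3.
3^1, 3^2, ..., 3^{30} mod 31: [3, 9, 27, 19, 26, 16, 17, 20, 29, 25, 13, 8, 24, 10, 30, 28, 22, 4, 12, 5, 15, 14, 11, 2, 6, 18, 23, 7, 21, 1]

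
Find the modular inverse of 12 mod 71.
Since 71 is prime, by Fermat 12^(-1) ≡ 12^{69} ≡ 6 (mod 71). Verify: 12 × 6 = 72 ≡ 1 (mod 71)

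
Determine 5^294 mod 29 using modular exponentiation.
Using Fermat: 5^{28} ≡ 1 mod 29. 294 ≡ 14 mod 28. So 5^{294} ≡ 5^{14} ≡ 1 mod 29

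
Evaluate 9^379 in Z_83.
Using Fermat: 9^{82} ≡ 1 mod 83. 379 ≡ 51 mod 82. So 9^{379} ≡ 9^{51} ≡ 51 mod 83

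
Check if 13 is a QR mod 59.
By Euler's criterion: 13^{29} ≡ 58 mod 59. Since this equals -1 (≡ 58), 13 is not a QR.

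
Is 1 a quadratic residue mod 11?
By Euler's criterion: 1^{5} ≡ 1 mod 11. Since this equals 1, 1 is a QR.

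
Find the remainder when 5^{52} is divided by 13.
By Fermat: 5^{12} ≡ 1 (mod 13). 52 = 4×12 + 4. So 5^{52} ≡ 5^{4} ≡ 1 (mod 13)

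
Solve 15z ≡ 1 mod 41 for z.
Since 41 is prime, by Fermat 15^(-1) ≡ 15^{39} ≡ 11 mod 41. Verify: 15 × 11 = 165 ≡ 1 mod 41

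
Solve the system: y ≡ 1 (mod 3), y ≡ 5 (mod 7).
M = 3 × 7 = 21. M₁ = 7, y₁ ≡ 1 (mod 3). M₂ = 3, y₂ ≡ 5 (mod 7). y = 1×7×1 + 5×3×5 ≡ 19 (mod 21)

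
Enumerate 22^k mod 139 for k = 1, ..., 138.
22^1, 22^2, ..., 22^{138} mod 139: [22, 67, 84, 41, 68, 106, 108, 13, 8, 37, 119, 116, 50, 127, 14, 30, 104, 64, 18, 118, 94, 122, 43, 112, 101, 137, 95, 5, 110, 57, 3, 66, 62, 113, 123, 65, 40, 46, 39, 24, 111, 79, 70, 11, 103, 42, 90, 34, 53, 54, 76, 4, 88, 129, 58, 25, 133, 7, 15, 52, 32, 9, 59, 47, 61, 91, 56, 120, 138, 117, 72, 55, 98, 71, 33, 31, 126, 131, 102, 20, 23, 89, 12, 125, 109, 35, 75, 121, 21, 45, 17, 96, 27, 38, 2, 44, 134, 29, 82, 136, 73, 77, 26, 16, 74, 99, 93, 100, 115, 28, 60, 69, 128, 36, 97, 49, 105, 86, 85, 63, 135, 51, 10, 81, 114, 6, 132, 124, 87, 107, 130, 80, 92, 78, 48, 83, 19, 1]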